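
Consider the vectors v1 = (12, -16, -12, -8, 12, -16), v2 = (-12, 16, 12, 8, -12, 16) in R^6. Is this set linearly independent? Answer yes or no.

Form the matrix with these vectors as rows and row reduce.
R2 ← R2 + R1: [0, 0, 0, 0, 0, 0]
1 nonzero row, so the 2 vectors span a space of dimension 1.
Since 1 < 2, the vectors are linearly dependent.

no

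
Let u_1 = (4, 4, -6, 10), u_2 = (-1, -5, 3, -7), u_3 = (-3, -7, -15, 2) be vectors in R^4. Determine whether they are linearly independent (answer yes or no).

yes

Form the matrix with these vectors as rows and row reduce.
R2 ← R2 + (1/4)·R1: [0, -4, 3/2, -9/2]
R3 ← R3 + (3/4)·R1: [0, -4, -39/2, 19/2]
R3 ← R3 − R2: [0, 0, -21, 14]
3 nonzero rows, so the 3 vectors span a space of dimension 3.
Since 3 = 3, the vectors are linearly independent.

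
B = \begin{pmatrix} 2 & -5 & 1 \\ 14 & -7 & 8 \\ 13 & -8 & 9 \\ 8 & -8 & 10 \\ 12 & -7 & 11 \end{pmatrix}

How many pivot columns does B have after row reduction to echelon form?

3

Row reduce to echelon form.
R2 ← R2 − (7)·R1: [0, 28, 1]
R3 ← R3 − (13/2)·R1: [0, 49/2, 5/2]
R4 ← R4 − (4)·R1: [0, 12, 6]
R5 ← R5 − (6)·R1: [0, 23, 5]
R3 ← R3 − (7/8)·R2: [0, 0, 13/8]
R4 ← R4 − (3/7)·R2: [0, 0, 39/7]
R5 ← R5 − (23/28)·R2: [0, 0, 117/28]
R4 ← R4 − (24/7)·R3: [0, 0, 0]
R5 ← R5 − (18/7)·R3: [0, 0, 0]
Echelon form has 3 nonzero rows, so rank(B) = 3.
Each nonzero row contributes one pivot column: 3 pivot columns.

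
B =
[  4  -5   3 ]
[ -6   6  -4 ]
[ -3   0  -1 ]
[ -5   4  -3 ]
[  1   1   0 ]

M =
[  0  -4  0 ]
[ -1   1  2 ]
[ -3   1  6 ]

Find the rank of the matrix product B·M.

2

First compute BM:
[[ -4, -18,   8],
 [  6,  26, -12],
 [  3,  11,  -6],
 [  5,  21, -10],
 [ -1,  -3,   2]]
Now row reduce the product.
R2 ← R2 + (3/2)·R1: [0, -1, 0]
R3 ← R3 + (3/4)·R1: [0, -5/2, 0]
R4 ← R4 + (5/4)·R1: [0, -3/2, 0]
R5 ← R5 − (1/4)·R1: [0, 3/2, 0]
R3 ← R3 − (5/2)·R2: [0, 0, 0]
R4 ← R4 − (3/2)·R2: [0, 0, 0]
R5 ← R5 + (3/2)·R2: [0, 0, 0]
2 nonzero rows, so rank(BM) = 2.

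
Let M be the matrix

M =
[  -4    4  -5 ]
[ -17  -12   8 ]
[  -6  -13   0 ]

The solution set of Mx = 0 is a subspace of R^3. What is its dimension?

Row reduce to echelon form.
R2 ← R2 − (17/4)·R1: [0, -29, 117/4]
R3 ← R3 − (3/2)·R1: [0, -19, 15/2]
R3 ← R3 − (19/29)·R2: [0, 0, -1353/116]
3 nonzero rows, so rank(M) = 3.
M has 3 columns; by rank–nullity, nullity = 3 − 3 = 0.

0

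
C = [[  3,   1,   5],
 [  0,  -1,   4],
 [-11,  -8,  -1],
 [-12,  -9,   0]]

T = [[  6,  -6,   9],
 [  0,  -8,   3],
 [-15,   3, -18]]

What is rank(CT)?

First compute CT:
[[-57, -11, -60],
 [-60,  20, -75],
 [-51, 127, -105],
 [-72, 144, -135]]
Now row reduce the product.
R2 ← R2 − (20/19)·R1: [0, 600/19, -225/19]
R3 ← R3 − (17/19)·R1: [0, 2600/19, -975/19]
R4 ← R4 − (24/19)·R1: [0, 3000/19, -1125/19]
R3 ← R3 − (13/3)·R2: [0, 0, 0]
R4 ← R4 − (5)·R2: [0, 0, 0]
2 nonzero rows, so rank(CT) = 2.

2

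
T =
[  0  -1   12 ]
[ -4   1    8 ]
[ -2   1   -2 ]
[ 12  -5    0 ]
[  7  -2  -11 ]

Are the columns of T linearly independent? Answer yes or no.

no

Row reduce T to echelon form.
Swap R1 ↔ R2
R3 ← R3 − (1/2)·R1: [0, 1/2, -6]
R4 ← R4 + (3)·R1: [0, -2, 24]
R5 ← R5 + (7/4)·R1: [0, -1/4, 3]
R3 ← R3 + (1/2)·R2: [0, 0, 0]
R4 ← R4 − (2)·R2: [0, 0, 0]
R5 ← R5 − (1/4)·R2: [0, 0, 0]
2 pivots among 3 columns.
Only 2 < 3 pivot columns, so the columns are linearly dependent.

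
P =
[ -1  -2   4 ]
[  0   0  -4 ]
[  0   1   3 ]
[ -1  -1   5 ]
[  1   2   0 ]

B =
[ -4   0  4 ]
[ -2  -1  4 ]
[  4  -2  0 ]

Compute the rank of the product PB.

First compute PB:
[[ 24,  -6, -12],
 [-16,   8,   0],
 [ 10,  -7,   4],
 [ 26,  -9,  -8],
 [ -8,  -2,  12]]
Now row reduce the product.
R2 ← R2 + (2/3)·R1: [0, 4, -8]
R3 ← R3 − (5/12)·R1: [0, -9/2, 9]
R4 ← R4 − (13/12)·R1: [0, -5/2, 5]
R5 ← R5 + (1/3)·R1: [0, -4, 8]
R3 ← R3 + (9/8)·R2: [0, 0, 0]
R4 ← R4 + (5/8)·R2: [0, 0, 0]
R5 ← R5 + R2: [0, 0, 0]
2 nonzero rows, so rank(PB) = 2.

2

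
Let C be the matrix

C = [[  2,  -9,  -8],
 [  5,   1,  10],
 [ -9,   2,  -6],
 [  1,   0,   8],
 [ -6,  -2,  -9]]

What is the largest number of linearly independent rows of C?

Row reduce to echelon form.
R2 ← R2 − (5/2)·R1: [0, 47/2, 30]
R3 ← R3 + (9/2)·R1: [0, -77/2, -42]
R4 ← R4 − (1/2)·R1: [0, 9/2, 12]
R5 ← R5 + (3)·R1: [0, -29, -33]
R3 ← R3 + (77/47)·R2: [0, 0, 336/47]
R4 ← R4 − (9/47)·R2: [0, 0, 294/47]
R5 ← R5 + (58/47)·R2: [0, 0, 189/47]
R4 ← R4 − (7/8)·R3: [0, 0, 0]
R5 ← R5 − (9/16)·R3: [0, 0, 0]
Echelon form has 3 nonzero rows, so rank(C) = 3.
The rank gives the maximum number of linearly independent rows: 3.

3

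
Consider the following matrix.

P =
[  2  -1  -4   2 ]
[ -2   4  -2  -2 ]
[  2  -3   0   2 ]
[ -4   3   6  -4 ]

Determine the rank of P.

Row reduce to echelon form.
R2 ← R2 + R1: [0, 3, -6, 0]
R3 ← R3 − R1: [0, -2, 4, 0]
R4 ← R4 + (2)·R1: [0, 1, -2, 0]
R3 ← R3 + (2/3)·R2: [0, 0, 0, 0]
R4 ← R4 − (1/3)·R2: [0, 0, 0, 0]
Echelon form has 2 nonzero rows, so rank(P) = 2.

2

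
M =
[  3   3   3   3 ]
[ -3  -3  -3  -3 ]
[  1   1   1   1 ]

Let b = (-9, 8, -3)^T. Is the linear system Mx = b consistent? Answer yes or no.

no

Row reduce the augmented matrix [M | b].
R2 ← R2 + R1: [0, 0, 0, 0, -1]
R3 ← R3 − (1/3)·R1: [0, 0, 0, 0, 0]
The echelon form has 2 nonzero rows; the last pivot sits in the augmented column, so rank(M) = 1 but rank([M|b]) = 2.
Since the ranks differ, the system is inconsistent.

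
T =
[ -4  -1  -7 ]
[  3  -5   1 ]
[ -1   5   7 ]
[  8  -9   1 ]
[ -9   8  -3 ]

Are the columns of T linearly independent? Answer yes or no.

Row reduce T to echelon form.
R2 ← R2 + (3/4)·R1: [0, -23/4, -17/4]
R3 ← R3 − (1/4)·R1: [0, 21/4, 35/4]
R4 ← R4 + (2)·R1: [0, -11, -13]
R5 ← R5 − (9/4)·R1: [0, 41/4, 51/4]
R3 ← R3 + (21/23)·R2: [0, 0, 112/23]
R4 ← R4 − (44/23)·R2: [0, 0, -112/23]
R5 ← R5 + (41/23)·R2: [0, 0, 119/23]
R4 ← R4 + R3: [0, 0, 0]
R5 ← R5 − (17/16)·R3: [0, 0, 0]
3 pivots among 3 columns.
Every column is a pivot column, so the columns are linearly independent.

yes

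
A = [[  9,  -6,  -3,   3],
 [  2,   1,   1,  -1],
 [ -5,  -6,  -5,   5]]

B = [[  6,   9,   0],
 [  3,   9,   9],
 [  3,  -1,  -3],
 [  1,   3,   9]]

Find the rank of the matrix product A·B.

First compute AB:
[[ 30,  39, -18],
 [ 17,  23,  -3],
 [-58, -79,   6]]
Now row reduce the product.
R2 ← R2 − (17/30)·R1: [0, 9/10, 36/5]
R3 ← R3 + (29/15)·R1: [0, -18/5, -144/5]
R3 ← R3 + (4)·R2: [0, 0, 0]
2 nonzero rows, so rank(AB) = 2.

2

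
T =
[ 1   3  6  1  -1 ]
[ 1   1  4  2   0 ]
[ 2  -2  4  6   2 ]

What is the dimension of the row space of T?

2

Row reduce to echelon form.
R2 ← R2 − R1: [0, -2, -2, 1, 1]
R3 ← R3 − (2)·R1: [0, -8, -8, 4, 4]
R3 ← R3 − (4)·R2: [0, 0, 0, 0, 0]
Echelon form has 2 nonzero rows, so rank(T) = 2.
The row space has dimension equal to the rank: 2.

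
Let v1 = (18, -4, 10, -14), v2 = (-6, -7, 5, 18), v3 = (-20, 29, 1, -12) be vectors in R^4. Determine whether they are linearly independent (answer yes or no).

yes

Form the matrix with these vectors as rows and row reduce.
R2 ← R2 + (1/3)·R1: [0, -25/3, 25/3, 40/3]
R3 ← R3 + (10/9)·R1: [0, 221/9, 109/9, -248/9]
R3 ← R3 + (221/75)·R2: [0, 0, 110/3, 176/15]
3 nonzero rows, so the 3 vectors span a space of dimension 3.
Since 3 = 3, the vectors are linearly independent.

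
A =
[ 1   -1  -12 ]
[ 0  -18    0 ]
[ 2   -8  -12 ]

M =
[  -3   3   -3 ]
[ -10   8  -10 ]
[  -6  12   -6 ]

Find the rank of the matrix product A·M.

2

First compute AM:
[[ 79, -149,  79],
 [180, -144, 180],
 [146, -202, 146]]
Now row reduce the product.
R2 ← R2 − (180/79)·R1: [0, 15444/79, 0]
R3 ← R3 − (146/79)·R1: [0, 5796/79, 0]
R3 ← R3 − (161/429)·R2: [0, 0, 0]
2 nonzero rows, so rank(AM) = 2.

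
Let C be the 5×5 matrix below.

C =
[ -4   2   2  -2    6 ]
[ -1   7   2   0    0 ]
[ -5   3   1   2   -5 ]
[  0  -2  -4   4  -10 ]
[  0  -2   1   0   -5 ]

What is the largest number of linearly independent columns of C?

Row reduce to echelon form.
R2 ← R2 − (1/4)·R1: [0, 13/2, 3/2, 1/2, -3/2]
R3 ← R3 − (5/4)·R1: [0, 1/2, -3/2, 9/2, -25/2]
R3 ← R3 − (1/13)·R2: [0, 0, -21/13, 58/13, -161/13]
R4 ← R4 + (4/13)·R2: [0, 0, -46/13, 54/13, -136/13]
R5 ← R5 + (4/13)·R2: [0, 0, 19/13, 2/13, -71/13]
R4 ← R4 − (46/21)·R3: [0, 0, 0, -118/21, 50/3]
R5 ← R5 + (19/21)·R3: [0, 0, 0, 88/21, -50/3]
R5 ← R5 + (44/59)·R4: [0, 0, 0, 0, -250/59]
Echelon form has 5 nonzero rows, so rank(C) = 5.
The rank gives the maximum number of linearly independent columns: 5.

5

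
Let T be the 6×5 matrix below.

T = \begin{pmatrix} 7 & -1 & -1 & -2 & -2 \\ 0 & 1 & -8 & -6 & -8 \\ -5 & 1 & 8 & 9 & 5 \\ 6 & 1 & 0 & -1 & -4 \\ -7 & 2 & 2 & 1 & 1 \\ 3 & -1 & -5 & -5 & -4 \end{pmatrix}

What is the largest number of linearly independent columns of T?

Row reduce to echelon form.
R3 ← R3 + (5/7)·R1: [0, 2/7, 51/7, 53/7, 25/7]
R4 ← R4 − (6/7)·R1: [0, 13/7, 6/7, 5/7, -16/7]
R5 ← R5 + R1: [0, 1, 1, -1, -1]
R6 ← R6 − (3/7)·R1: [0, -4/7, -32/7, -29/7, -22/7]
R3 ← R3 − (2/7)·R2: [0, 0, 67/7, 65/7, 41/7]
R4 ← R4 − (13/7)·R2: [0, 0, 110/7, 83/7, 88/7]
R5 ← R5 − R2: [0, 0, 9, 5, 7]
R6 ← R6 + (4/7)·R2: [0, 0, -64/7, -53/7, -54/7]
R4 ← R4 − (110/67)·R3: [0, 0, 0, -227/67, 198/67]
R5 ← R5 − (63/67)·R3: [0, 0, 0, -250/67, 100/67]
R6 ← R6 + (64/67)·R3: [0, 0, 0, 87/67, -142/67]
R5 ← R5 − (250/227)·R4: [0, 0, 0, 0, -400/227]
R6 ← R6 + (87/227)·R4: [0, 0, 0, 0, -224/227]
R6 ← R6 − (14/25)·R5: [0, 0, 0, 0, 0]
Echelon form has 5 nonzero rows, so rank(T) = 5.
The rank gives the maximum number of linearly independent columns: 5.

5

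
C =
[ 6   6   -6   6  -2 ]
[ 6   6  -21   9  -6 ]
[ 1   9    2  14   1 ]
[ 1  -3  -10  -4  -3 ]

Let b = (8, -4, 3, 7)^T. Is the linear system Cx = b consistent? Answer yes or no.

no

Row reduce the augmented matrix [C | b].
R2 ← R2 − R1: [0, 0, -15, 3, -4, -12]
R3 ← R3 − (1/6)·R1: [0, 8, 3, 13, 4/3, 5/3]
R4 ← R4 − (1/6)·R1: [0, -4, -9, -5, -8/3, 17/3]
Swap R2 ↔ R3
R4 ← R4 + (1/2)·R2: [0, 0, -15/2, 3/2, -2, 13/2]
R4 ← R4 − (1/2)·R3: [0, 0, 0, 0, 0, 25/2]
The echelon form has 4 nonzero rows; the last pivot sits in the augmented column, so rank(C) = 3 but rank([C|b]) = 4.
Since the ranks differ, the system is inconsistent.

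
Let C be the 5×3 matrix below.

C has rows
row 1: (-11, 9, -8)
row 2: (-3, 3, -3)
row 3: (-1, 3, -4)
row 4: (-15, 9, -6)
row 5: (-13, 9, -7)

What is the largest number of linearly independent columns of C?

Row reduce to echelon form.
R2 ← R2 − (3/11)·R1: [0, 6/11, -9/11]
R3 ← R3 − (1/11)·R1: [0, 24/11, -36/11]
R4 ← R4 − (15/11)·R1: [0, -36/11, 54/11]
R5 ← R5 − (13/11)·R1: [0, -18/11, 27/11]
R3 ← R3 − (4)·R2: [0, 0, 0]
R4 ← R4 + (6)·R2: [0, 0, 0]
R5 ← R5 + (3)·R2: [0, 0, 0]
Echelon form has 2 nonzero rows, so rank(C) = 2.
The rank gives the maximum number of linearly independent columns: 2.

2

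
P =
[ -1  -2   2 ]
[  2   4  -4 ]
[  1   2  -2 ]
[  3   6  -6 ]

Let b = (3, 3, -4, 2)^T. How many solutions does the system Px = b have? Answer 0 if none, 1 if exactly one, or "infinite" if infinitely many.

Row reduce the augmented matrix [P | b].
R2 ← R2 + (2)·R1: [0, 0, 0, 9]
R3 ← R3 + R1: [0, 0, 0, -1]
R4 ← R4 + (3)·R1: [0, 0, 0, 11]
R3 ← R3 + (1/9)·R2: [0, 0, 0, 0]
R4 ← R4 − (11/9)·R2: [0, 0, 0, 0]
The echelon form has 2 nonzero rows; the last pivot sits in the augmented column, so rank(P) = 1 but rank([P|b]) = 2.
Since the ranks differ, the system is inconsistent.
It has no solutions.

0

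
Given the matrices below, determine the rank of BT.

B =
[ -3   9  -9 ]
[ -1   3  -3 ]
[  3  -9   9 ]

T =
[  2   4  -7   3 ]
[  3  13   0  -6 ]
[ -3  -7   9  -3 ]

1

First compute BT:
[[ 48, 168, -60, -36],
 [ 16,  56, -20, -12],
 [-48, -168,  60,  36]]
Now row reduce the product.
R2 ← R2 − (1/3)·R1: [0, 0, 0, 0]
R3 ← R3 + R1: [0, 0, 0, 0]
1 nonzero row, so rank(BT) = 1.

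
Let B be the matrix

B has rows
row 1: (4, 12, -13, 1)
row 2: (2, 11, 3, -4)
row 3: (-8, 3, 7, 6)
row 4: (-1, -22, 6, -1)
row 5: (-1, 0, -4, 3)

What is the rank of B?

Row reduce to echelon form.
R2 ← R2 − (1/2)·R1: [0, 5, 19/2, -9/2]
R3 ← R3 + (2)·R1: [0, 27, -19, 8]
R4 ← R4 + (1/4)·R1: [0, -19, 11/4, -3/4]
R5 ← R5 + (1/4)·R1: [0, 3, -29/4, 13/4]
R3 ← R3 − (27/5)·R2: [0, 0, -703/10, 323/10]
R4 ← R4 + (19/5)·R2: [0, 0, 777/20, -357/20]
R5 ← R5 − (3/5)·R2: [0, 0, -259/20, 119/20]
R4 ← R4 + (21/38)·R3: [0, 0, 0, 0]
R5 ← R5 − (7/38)·R3: [0, 0, 0, 0]
Echelon form has 3 nonzero rows, so rank(B) = 3.

3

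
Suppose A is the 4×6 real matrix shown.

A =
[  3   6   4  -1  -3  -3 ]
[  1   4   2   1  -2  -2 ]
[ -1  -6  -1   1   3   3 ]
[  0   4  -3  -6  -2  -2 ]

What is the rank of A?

3

Row reduce to echelon form.
R2 ← R2 − (1/3)·R1: [0, 2, 2/3, 4/3, -1, -1]
R3 ← R3 + (1/3)·R1: [0, -4, 1/3, 2/3, 2, 2]
R3 ← R3 + (2)·R2: [0, 0, 5/3, 10/3, 0, 0]
R4 ← R4 − (2)·R2: [0, 0, -13/3, -26/3, 0, 0]
R4 ← R4 + (13/5)·R3: [0, 0, 0, 0, 0, 0]
Echelon form has 3 nonzero rows, so rank(A) = 3.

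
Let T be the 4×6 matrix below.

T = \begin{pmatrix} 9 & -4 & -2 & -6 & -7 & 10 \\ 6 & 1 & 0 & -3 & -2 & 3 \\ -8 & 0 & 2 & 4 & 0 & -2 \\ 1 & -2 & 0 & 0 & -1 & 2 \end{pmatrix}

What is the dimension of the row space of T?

4

Row reduce to echelon form.
R2 ← R2 − (2/3)·R1: [0, 11/3, 4/3, 1, 8/3, -11/3]
R3 ← R3 + (8/9)·R1: [0, -32/9, 2/9, -4/3, -56/9, 62/9]
R4 ← R4 − (1/9)·R1: [0, -14/9, 2/9, 2/3, -2/9, 8/9]
R3 ← R3 + (32/33)·R2: [0, 0, 50/33, -4/11, -40/11, 10/3]
R4 ← R4 + (14/33)·R2: [0, 0, 26/33, 12/11, 10/11, -2/3]
R4 ← R4 − (13/25)·R3: [0, 0, 0, 32/25, 14/5, -12/5]
Echelon form has 4 nonzero rows, so rank(T) = 4.
The row space has dimension equal to the rank: 4.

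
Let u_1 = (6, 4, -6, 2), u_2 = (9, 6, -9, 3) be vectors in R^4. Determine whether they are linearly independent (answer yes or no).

no

Form the matrix with these vectors as rows and row reduce.
R2 ← R2 − (3/2)·R1: [0, 0, 0, 0]
1 nonzero row, so the 2 vectors span a space of dimension 1.
Since 1 < 2, the vectors are linearly dependent.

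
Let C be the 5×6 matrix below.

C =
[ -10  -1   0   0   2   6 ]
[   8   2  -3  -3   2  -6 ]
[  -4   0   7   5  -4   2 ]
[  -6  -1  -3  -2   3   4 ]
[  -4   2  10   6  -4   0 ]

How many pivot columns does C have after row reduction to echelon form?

3

Row reduce to echelon form.
R2 ← R2 + (4/5)·R1: [0, 6/5, -3, -3, 18/5, -6/5]
R3 ← R3 − (2/5)·R1: [0, 2/5, 7, 5, -24/5, -2/5]
R4 ← R4 − (3/5)·R1: [0, -2/5, -3, -2, 9/5, 2/5]
R5 ← R5 − (2/5)·R1: [0, 12/5, 10, 6, -24/5, -12/5]
R3 ← R3 − (1/3)·R2: [0, 0, 8, 6, -6, 0]
R4 ← R4 + (1/3)·R2: [0, 0, -4, -3, 3, 0]
R5 ← R5 − (2)·R2: [0, 0, 16, 12, -12, 0]
R4 ← R4 + (1/2)·R3: [0, 0, 0, 0, 0, 0]
R5 ← R5 − (2)·R3: [0, 0, 0, 0, 0, 0]
Echelon form has 3 nonzero rows, so rank(C) = 3.
Each nonzero row contributes one pivot column: 3 pivot columns.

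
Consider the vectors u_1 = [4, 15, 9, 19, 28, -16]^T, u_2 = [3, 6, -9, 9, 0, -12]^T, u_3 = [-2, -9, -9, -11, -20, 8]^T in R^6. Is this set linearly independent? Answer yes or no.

Form the matrix with these vectors as rows and row reduce.
R2 ← R2 − (3/4)·R1: [0, -21/4, -63/4, -21/4, -21, 0]
R3 ← R3 + (1/2)·R1: [0, -3/2, -9/2, -3/2, -6, 0]
R3 ← R3 − (2/7)·R2: [0, 0, 0, 0, 0, 0]
2 nonzero rows, so the 3 vectors span a space of dimension 2.
Since 2 < 3, the vectors are linearly dependent.

no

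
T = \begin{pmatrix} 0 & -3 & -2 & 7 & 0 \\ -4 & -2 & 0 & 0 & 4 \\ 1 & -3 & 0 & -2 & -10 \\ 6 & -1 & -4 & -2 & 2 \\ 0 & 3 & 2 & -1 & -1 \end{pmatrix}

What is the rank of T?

Row reduce to echelon form.
Swap R1 ↔ R2
R3 ← R3 + (1/4)·R1: [0, -7/2, 0, -2, -9]
R4 ← R4 + (3/2)·R1: [0, -4, -4, -2, 8]
R3 ← R3 − (7/6)·R2: [0, 0, 7/3, -61/6, -9]
R4 ← R4 − (4/3)·R2: [0, 0, -4/3, -34/3, 8]
R5 ← R5 + R2: [0, 0, 0, 6, -1]
R4 ← R4 + (4/7)·R3: [0, 0, 0, -120/7, 20/7]
R5 ← R5 + (7/20)·R4: [0, 0, 0, 0, 0]
Echelon form has 4 nonzero rows, so rank(T) = 4.

4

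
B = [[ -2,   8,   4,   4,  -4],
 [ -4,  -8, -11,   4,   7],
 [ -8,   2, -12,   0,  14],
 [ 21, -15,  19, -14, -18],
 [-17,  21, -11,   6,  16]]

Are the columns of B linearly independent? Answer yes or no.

Row reduce B to echelon form.
R2 ← R2 − (2)·R1: [0, -24, -19, -4, 15]
R3 ← R3 − (4)·R1: [0, -30, -28, -16, 30]
R4 ← R4 + (21/2)·R1: [0, 69, 61, 28, -60]
R5 ← R5 − (17/2)·R1: [0, -47, -45, -28, 50]
R3 ← R3 − (5/4)·R2: [0, 0, -17/4, -11, 45/4]
R4 ← R4 + (23/8)·R2: [0, 0, 51/8, 33/2, -135/8]
R5 ← R5 − (47/24)·R2: [0, 0, -187/24, -121/6, 165/8]
R4 ← R4 + (3/2)·R3: [0, 0, 0, 0, 0]
R5 ← R5 − (11/6)·R3: [0, 0, 0, 0, 0]
3 pivots among 5 columns.
Only 3 < 5 pivot columns, so the columns are linearly dependent.

no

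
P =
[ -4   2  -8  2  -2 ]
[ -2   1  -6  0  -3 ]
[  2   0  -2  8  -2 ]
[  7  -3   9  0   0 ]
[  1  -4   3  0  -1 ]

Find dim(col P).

Row reduce to echelon form.
R2 ← R2 − (1/2)·R1: [0, 0, -2, -1, -2]
R3 ← R3 + (1/2)·R1: [0, 1, -6, 9, -3]
R4 ← R4 + (7/4)·R1: [0, 1/2, -5, 7/2, -7/2]
R5 ← R5 + (1/4)·R1: [0, -7/2, 1, 1/2, -3/2]
Swap R2 ↔ R3
R4 ← R4 − (1/2)·R2: [0, 0, -2, -1, -2]
R5 ← R5 + (7/2)·R2: [0, 0, -20, 32, -12]
R4 ← R4 − R3: [0, 0, 0, 0, 0]
R5 ← R5 − (10)·R3: [0, 0, 0, 42, 8]
Swap R4 ↔ R5
Echelon form has 4 nonzero rows, so rank(P) = 4.
The column space has dimension equal to the rank: 4.

4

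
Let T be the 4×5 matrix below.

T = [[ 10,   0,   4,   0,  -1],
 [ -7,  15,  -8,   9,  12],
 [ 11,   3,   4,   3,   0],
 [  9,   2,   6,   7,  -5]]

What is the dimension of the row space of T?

3

Row reduce to echelon form.
R2 ← R2 + (7/10)·R1: [0, 15, -26/5, 9, 113/10]
R3 ← R3 − (11/10)·R1: [0, 3, -2/5, 3, 11/10]
R4 ← R4 − (9/10)·R1: [0, 2, 12/5, 7, -41/10]
R3 ← R3 − (1/5)·R2: [0, 0, 16/25, 6/5, -29/25]
R4 ← R4 − (2/15)·R2: [0, 0, 232/75, 29/5, -841/150]
R4 ← R4 − (29/6)·R3: [0, 0, 0, 0, 0]
Echelon form has 3 nonzero rows, so rank(T) = 3.
The row space has dimension equal to the rank: 3.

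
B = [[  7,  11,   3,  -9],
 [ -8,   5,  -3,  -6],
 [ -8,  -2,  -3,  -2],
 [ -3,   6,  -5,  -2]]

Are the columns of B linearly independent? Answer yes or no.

Row reduce B to echelon form.
R2 ← R2 + (8/7)·R1: [0, 123/7, 3/7, -114/7]
R3 ← R3 + (8/7)·R1: [0, 74/7, 3/7, -86/7]
R4 ← R4 + (3/7)·R1: [0, 75/7, -26/7, -41/7]
R3 ← R3 − (74/123)·R2: [0, 0, 7/41, -102/41]
R4 ← R4 − (25/41)·R2: [0, 0, -163/41, 167/41]
R4 ← R4 + (163/7)·R3: [0, 0, 0, -377/7]
4 pivots among 4 columns.
Every column is a pivot column, so the columns are linearly independent.

yes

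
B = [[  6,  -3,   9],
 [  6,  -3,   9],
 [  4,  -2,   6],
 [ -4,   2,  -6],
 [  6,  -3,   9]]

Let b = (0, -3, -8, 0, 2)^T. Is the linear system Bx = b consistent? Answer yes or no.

no

Row reduce the augmented matrix [B | b].
R2 ← R2 − R1: [0, 0, 0, -3]
R3 ← R3 − (2/3)·R1: [0, 0, 0, -8]
R4 ← R4 + (2/3)·R1: [0, 0, 0, 0]
R5 ← R5 − R1: [0, 0, 0, 2]
R3 ← R3 − (8/3)·R2: [0, 0, 0, 0]
R5 ← R5 + (2/3)·R2: [0, 0, 0, 0]
The echelon form has 2 nonzero rows; the last pivot sits in the augmented column, so rank(B) = 1 but rank([B|b]) = 2.
Since the ranks differ, the system is inconsistent.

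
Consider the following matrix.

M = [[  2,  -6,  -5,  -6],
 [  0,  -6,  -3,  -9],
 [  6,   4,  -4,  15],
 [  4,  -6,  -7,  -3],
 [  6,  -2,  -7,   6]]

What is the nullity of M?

2

Row reduce to echelon form.
R3 ← R3 − (3)·R1: [0, 22, 11, 33]
R4 ← R4 − (2)·R1: [0, 6, 3, 9]
R5 ← R5 − (3)·R1: [0, 16, 8, 24]
R3 ← R3 + (11/3)·R2: [0, 0, 0, 0]
R4 ← R4 + R2: [0, 0, 0, 0]
R5 ← R5 + (8/3)·R2: [0, 0, 0, 0]
2 nonzero rows, so rank(M) = 2.
M has 4 columns; by rank–nullity, nullity = 4 − 2 = 2.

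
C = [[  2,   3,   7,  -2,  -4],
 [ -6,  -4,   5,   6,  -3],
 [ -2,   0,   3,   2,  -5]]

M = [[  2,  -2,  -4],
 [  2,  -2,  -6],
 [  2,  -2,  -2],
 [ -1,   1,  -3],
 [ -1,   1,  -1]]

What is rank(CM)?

2

First compute CM:
[[ 30, -30, -30],
 [-13,  13,  23],
 [  5,  -5,   1]]
Now row reduce the product.
R2 ← R2 + (13/30)·R1: [0, 0, 10]
R3 ← R3 − (1/6)·R1: [0, 0, 6]
R3 ← R3 − (3/5)·R2: [0, 0, 0]
2 nonzero rows, so rank(CM) = 2.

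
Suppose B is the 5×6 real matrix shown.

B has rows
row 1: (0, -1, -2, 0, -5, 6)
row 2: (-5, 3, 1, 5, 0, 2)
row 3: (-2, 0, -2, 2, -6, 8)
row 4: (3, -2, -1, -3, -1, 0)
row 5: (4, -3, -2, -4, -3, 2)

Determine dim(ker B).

Row reduce to echelon form.
Swap R1 ↔ R2
R3 ← R3 − (2/5)·R1: [0, -6/5, -12/5, 0, -6, 36/5]
R4 ← R4 + (3/5)·R1: [0, -1/5, -2/5, 0, -1, 6/5]
R5 ← R5 + (4/5)·R1: [0, -3/5, -6/5, 0, -3, 18/5]
R3 ← R3 − (6/5)·R2: [0, 0, 0, 0, 0, 0]
R4 ← R4 − (1/5)·R2: [0, 0, 0, 0, 0, 0]
R5 ← R5 − (3/5)·R2: [0, 0, 0, 0, 0, 0]
2 nonzero rows, so rank(B) = 2.
B has 6 columns; by rank–nullity, nullity = 6 − 2 = 4.

4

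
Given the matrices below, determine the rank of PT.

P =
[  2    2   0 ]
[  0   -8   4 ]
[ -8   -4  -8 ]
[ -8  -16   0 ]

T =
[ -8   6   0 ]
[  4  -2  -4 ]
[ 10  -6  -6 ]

First compute PT:
[[ -8,   8,  -8],
 [  8,  -8,   8],
 [-32,   8,  64],
 [  0, -16,  64]]
Now row reduce the product.
R2 ← R2 + R1: [0, 0, 0]
R3 ← R3 − (4)·R1: [0, -24, 96]
Swap R2 ↔ R3
R4 ← R4 − (2/3)·R2: [0, 0, 0]
2 nonzero rows, so rank(PT) = 2.

2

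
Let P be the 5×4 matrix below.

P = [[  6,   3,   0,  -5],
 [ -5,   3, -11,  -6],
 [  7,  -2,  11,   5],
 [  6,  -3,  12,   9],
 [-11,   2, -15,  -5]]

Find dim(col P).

Row reduce to echelon form.
R2 ← R2 + (5/6)·R1: [0, 11/2, -11, -61/6]
R3 ← R3 − (7/6)·R1: [0, -11/2, 11, 65/6]
R4 ← R4 − R1: [0, -6, 12, 14]
R5 ← R5 + (11/6)·R1: [0, 15/2, -15, -85/6]
R3 ← R3 + R2: [0, 0, 0, 2/3]
R4 ← R4 + (12/11)·R2: [0, 0, 0, 32/11]
R5 ← R5 − (15/11)·R2: [0, 0, 0, -10/33]
R4 ← R4 − (48/11)·R3: [0, 0, 0, 0]
R5 ← R5 + (5/11)·R3: [0, 0, 0, 0]
Echelon form has 3 nonzero rows, so rank(P) = 3.
The column space has dimension equal to the rank: 3.

3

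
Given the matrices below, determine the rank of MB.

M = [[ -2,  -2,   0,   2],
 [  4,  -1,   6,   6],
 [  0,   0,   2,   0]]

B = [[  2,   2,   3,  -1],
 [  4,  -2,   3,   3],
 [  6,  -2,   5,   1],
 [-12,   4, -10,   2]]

3

First compute MB:
[[-36,   8, -32,   0],
 [-32,  22, -21,  11],
 [ 12,  -4,  10,   2]]
Now row reduce the product.
R2 ← R2 − (8/9)·R1: [0, 134/9, 67/9, 11]
R3 ← R3 + (1/3)·R1: [0, -4/3, -2/3, 2]
R3 ← R3 + (6/67)·R2: [0, 0, 0, 200/67]
3 nonzero rows, so rank(MB) = 3.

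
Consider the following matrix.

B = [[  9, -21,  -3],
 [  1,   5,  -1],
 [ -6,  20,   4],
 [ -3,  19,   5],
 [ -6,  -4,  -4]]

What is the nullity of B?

0

Row reduce to echelon form.
R2 ← R2 − (1/9)·R1: [0, 22/3, -2/3]
R3 ← R3 + (2/3)·R1: [0, 6, 2]
R4 ← R4 + (1/3)·R1: [0, 12, 4]
R5 ← R5 + (2/3)·R1: [0, -18, -6]
R3 ← R3 − (9/11)·R2: [0, 0, 28/11]
R4 ← R4 − (18/11)·R2: [0, 0, 56/11]
R5 ← R5 + (27/11)·R2: [0, 0, -84/11]
R4 ← R4 − (2)·R3: [0, 0, 0]
R5 ← R5 + (3)·R3: [0, 0, 0]
3 nonzero rows, so rank(B) = 3.
B has 3 columns; by rank–nullity, nullity = 3 − 3 = 0.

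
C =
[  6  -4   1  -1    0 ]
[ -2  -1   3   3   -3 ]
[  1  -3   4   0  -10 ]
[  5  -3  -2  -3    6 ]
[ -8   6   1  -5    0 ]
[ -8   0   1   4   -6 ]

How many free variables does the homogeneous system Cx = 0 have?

0

Row reduce to echelon form.
R2 ← R2 + (1/3)·R1: [0, -7/3, 10/3, 8/3, -3]
R3 ← R3 − (1/6)·R1: [0, -7/3, 23/6, 1/6, -10]
R4 ← R4 − (5/6)·R1: [0, 1/3, -17/6, -13/6, 6]
R5 ← R5 + (4/3)·R1: [0, 2/3, 7/3, -19/3, 0]
R6 ← R6 + (4/3)·R1: [0, -16/3, 7/3, 8/3, -6]
R3 ← R3 − R2: [0, 0, 1/2, -5/2, -7]
R4 ← R4 + (1/7)·R2: [0, 0, -33/14, -25/14, 39/7]
R5 ← R5 + (2/7)·R2: [0, 0, 23/7, -39/7, -6/7]
R6 ← R6 − (16/7)·R2: [0, 0, -37/7, -24/7, 6/7]
R4 ← R4 + (33/7)·R3: [0, 0, 0, -95/7, -192/7]
R5 ← R5 − (46/7)·R3: [0, 0, 0, 76/7, 316/7]
R6 ← R6 + (74/7)·R3: [0, 0, 0, -209/7, -512/7]
R5 ← R5 + (4/5)·R4: [0, 0, 0, 0, 116/5]
R6 ← R6 − (11/5)·R4: [0, 0, 0, 0, -64/5]
R6 ← R6 + (16/29)·R5: [0, 0, 0, 0, 0]
5 nonzero rows, so rank(C) = 5.
C has 5 columns; by rank–nullity, nullity = 5 − 5 = 0.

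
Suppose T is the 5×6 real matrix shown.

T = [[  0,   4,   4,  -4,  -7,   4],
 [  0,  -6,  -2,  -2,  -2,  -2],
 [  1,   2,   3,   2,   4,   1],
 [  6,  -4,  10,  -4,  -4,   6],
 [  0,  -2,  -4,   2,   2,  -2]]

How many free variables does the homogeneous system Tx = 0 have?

Row reduce to echelon form.
Swap R1 ↔ R3
R4 ← R4 − (6)·R1: [0, -16, -8, -16, -28, 0]
R3 ← R3 + (2/3)·R2: [0, 0, 8/3, -16/3, -25/3, 8/3]
R4 ← R4 − (8/3)·R2: [0, 0, -8/3, -32/3, -68/3, 16/3]
R5 ← R5 − (1/3)·R2: [0, 0, -10/3, 8/3, 8/3, -4/3]
R4 ← R4 + R3: [0, 0, 0, -16, -31, 8]
R5 ← R5 + (5/4)·R3: [0, 0, 0, -4, -31/4, 2]
R5 ← R5 − (1/4)·R4: [0, 0, 0, 0, 0, 0]
4 nonzero rows, so rank(T) = 4.
T has 6 columns; by rank–nullity, nullity = 6 − 4 = 2.

2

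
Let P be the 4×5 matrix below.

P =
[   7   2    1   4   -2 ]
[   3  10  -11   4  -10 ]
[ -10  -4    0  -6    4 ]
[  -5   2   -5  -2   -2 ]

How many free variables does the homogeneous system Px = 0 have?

3

Row reduce to echelon form.
R2 ← R2 − (3/7)·R1: [0, 64/7, -80/7, 16/7, -64/7]
R3 ← R3 + (10/7)·R1: [0, -8/7, 10/7, -2/7, 8/7]
R4 ← R4 + (5/7)·R1: [0, 24/7, -30/7, 6/7, -24/7]
R3 ← R3 + (1/8)·R2: [0, 0, 0, 0, 0]
R4 ← R4 − (3/8)·R2: [0, 0, 0, 0, 0]
2 nonzero rows, so rank(P) = 2.
P has 5 columns; by rank–nullity, nullity = 5 − 2 = 3.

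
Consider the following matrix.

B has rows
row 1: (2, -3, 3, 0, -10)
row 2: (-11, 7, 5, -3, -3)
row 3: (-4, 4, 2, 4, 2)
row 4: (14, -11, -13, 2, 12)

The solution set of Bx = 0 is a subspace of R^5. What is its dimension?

1

Row reduce to echelon form.
R2 ← R2 + (11/2)·R1: [0, -19/2, 43/2, -3, -58]
R3 ← R3 + (2)·R1: [0, -2, 8, 4, -18]
R4 ← R4 − (7)·R1: [0, 10, -34, 2, 82]
R3 ← R3 − (4/19)·R2: [0, 0, 66/19, 88/19, -110/19]
R4 ← R4 + (20/19)·R2: [0, 0, -216/19, -22/19, 398/19]
R4 ← R4 + (36/11)·R3: [0, 0, 0, 14, 2]
4 nonzero rows, so rank(B) = 4.
B has 5 columns; by rank–nullity, nullity = 5 − 4 = 1.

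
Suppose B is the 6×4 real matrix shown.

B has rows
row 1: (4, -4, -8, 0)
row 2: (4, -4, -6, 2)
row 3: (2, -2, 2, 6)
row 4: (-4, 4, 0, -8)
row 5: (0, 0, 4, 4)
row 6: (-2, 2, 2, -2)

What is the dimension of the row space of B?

Row reduce to echelon form.
R2 ← R2 − R1: [0, 0, 2, 2]
R3 ← R3 − (1/2)·R1: [0, 0, 6, 6]
R4 ← R4 + R1: [0, 0, -8, -8]
R6 ← R6 + (1/2)·R1: [0, 0, -2, -2]
R3 ← R3 − (3)·R2: [0, 0, 0, 0]
R4 ← R4 + (4)·R2: [0, 0, 0, 0]
R5 ← R5 − (2)·R2: [0, 0, 0, 0]
R6 ← R6 + R2: [0, 0, 0, 0]
Echelon form has 2 nonzero rows, so rank(B) = 2.
The row space has dimension equal to the rank: 2.

2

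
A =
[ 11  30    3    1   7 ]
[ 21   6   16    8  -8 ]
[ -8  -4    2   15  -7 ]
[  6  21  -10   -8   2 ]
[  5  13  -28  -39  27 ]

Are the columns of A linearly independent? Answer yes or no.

yes

Row reduce A to echelon form.
R2 ← R2 − (21/11)·R1: [0, -564/11, 113/11, 67/11, -235/11]
R3 ← R3 + (8/11)·R1: [0, 196/11, 46/11, 173/11, -21/11]
R4 ← R4 − (6/11)·R1: [0, 51/11, -128/11, -94/11, -20/11]
R5 ← R5 − (5/11)·R1: [0, -7/11, -323/11, -434/11, 262/11]
R3 ← R3 + (49/141)·R2: [0, 0, 1093/141, 2516/141, -28/3]
R4 ← R4 + (17/188)·R2: [0, 0, -2013/188, -1503/188, -15/4]
R5 ← R5 − (7/564)·R2: [0, 0, -16633/564, -22295/564, 289/12]
R4 ← R4 + (6039/4372)·R3: [0, 0, 0, 72807/4372, -72759/4372]
R5 ← R5 + (16633/4372)·R3: [0, 0, 0, 123973/4372, -49949/4372]
R5 ← R5 − (123973/72807)·R4: [0, 0, 0, 0, 410454/24269]
5 pivots among 5 columns.
Every column is a pivot column, so the columns are linearly independent.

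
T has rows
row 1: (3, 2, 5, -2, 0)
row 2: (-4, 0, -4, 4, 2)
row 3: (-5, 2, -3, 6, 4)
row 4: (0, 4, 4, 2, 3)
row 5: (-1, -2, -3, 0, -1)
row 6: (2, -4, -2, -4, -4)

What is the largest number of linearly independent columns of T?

Row reduce to echelon form.
R2 ← R2 + (4/3)·R1: [0, 8/3, 8/3, 4/3, 2]
R3 ← R3 + (5/3)·R1: [0, 16/3, 16/3, 8/3, 4]
R5 ← R5 + (1/3)·R1: [0, -4/3, -4/3, -2/3, -1]
R6 ← R6 − (2/3)·R1: [0, -16/3, -16/3, -8/3, -4]
R3 ← R3 − (2)·R2: [0, 0, 0, 0, 0]
R4 ← R4 − (3/2)·R2: [0, 0, 0, 0, 0]
R5 ← R5 + (1/2)·R2: [0, 0, 0, 0, 0]
R6 ← R6 + (2)·R2: [0, 0, 0, 0, 0]
Echelon form has 2 nonzero rows, so rank(T) = 2.
The rank gives the maximum number of linearly independent columns: 2.

2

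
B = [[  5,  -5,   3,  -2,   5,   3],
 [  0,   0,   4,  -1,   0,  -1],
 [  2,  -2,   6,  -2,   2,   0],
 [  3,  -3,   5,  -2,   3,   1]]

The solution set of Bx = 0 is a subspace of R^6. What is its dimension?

4

Row reduce to echelon form.
R3 ← R3 − (2/5)·R1: [0, 0, 24/5, -6/5, 0, -6/5]
R4 ← R4 − (3/5)·R1: [0, 0, 16/5, -4/5, 0, -4/5]
R3 ← R3 − (6/5)·R2: [0, 0, 0, 0, 0, 0]
R4 ← R4 − (4/5)·R2: [0, 0, 0, 0, 0, 0]
2 nonzero rows, so rank(B) = 2.
B has 6 columns; by rank–nullity, nullity = 6 − 2 = 4.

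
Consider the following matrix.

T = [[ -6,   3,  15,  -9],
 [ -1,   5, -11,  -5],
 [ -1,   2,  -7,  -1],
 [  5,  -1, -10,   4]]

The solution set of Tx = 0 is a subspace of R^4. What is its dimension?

Row reduce to echelon form.
R2 ← R2 − (1/6)·R1: [0, 9/2, -27/2, -7/2]
R3 ← R3 − (1/6)·R1: [0, 3/2, -19/2, 1/2]
R4 ← R4 + (5/6)·R1: [0, 3/2, 5/2, -7/2]
R3 ← R3 − (1/3)·R2: [0, 0, -5, 5/3]
R4 ← R4 − (1/3)·R2: [0, 0, 7, -7/3]
R4 ← R4 + (7/5)·R3: [0, 0, 0, 0]
3 nonzero rows, so rank(T) = 3.
T has 4 columns; by rank–nullity, nullity = 4 − 3 = 1.

1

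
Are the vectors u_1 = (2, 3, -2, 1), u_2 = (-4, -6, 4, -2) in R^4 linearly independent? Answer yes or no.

no

Form the matrix with these vectors as rows and row reduce.
R2 ← R2 + (2)·R1: [0, 0, 0, 0]
1 nonzero row, so the 2 vectors span a space of dimension 1.
Since 1 < 2, the vectors are linearly dependent.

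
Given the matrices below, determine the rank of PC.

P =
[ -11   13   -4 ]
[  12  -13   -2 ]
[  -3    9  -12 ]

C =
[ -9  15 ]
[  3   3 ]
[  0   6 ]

First compute PC:
[[138, -150],
 [-147, 129],
 [ 54, -90]]
Now row reduce the product.
R2 ← R2 + (49/46)·R1: [0, -708/23]
R3 ← R3 − (9/23)·R1: [0, -720/23]
R3 ← R3 − (60/59)·R2: [0, 0]
2 nonzero rows, so rank(PC) = 2.

2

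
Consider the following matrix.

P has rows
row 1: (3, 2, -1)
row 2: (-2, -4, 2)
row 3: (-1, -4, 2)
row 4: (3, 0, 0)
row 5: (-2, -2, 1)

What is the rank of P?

Row reduce to echelon form.
R2 ← R2 + (2/3)·R1: [0, -8/3, 4/3]
R3 ← R3 + (1/3)·R1: [0, -10/3, 5/3]
R4 ← R4 − R1: [0, -2, 1]
R5 ← R5 + (2/3)·R1: [0, -2/3, 1/3]
R3 ← R3 − (5/4)·R2: [0, 0, 0]
R4 ← R4 − (3/4)·R2: [0, 0, 0]
R5 ← R5 − (1/4)·R2: [0, 0, 0]
Echelon form has 2 nonzero rows, so rank(P) = 2.

2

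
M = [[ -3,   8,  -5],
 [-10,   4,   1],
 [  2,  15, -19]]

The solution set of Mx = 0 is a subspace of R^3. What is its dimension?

Row reduce to echelon form.
R2 ← R2 − (10/3)·R1: [0, -68/3, 53/3]
R3 ← R3 + (2/3)·R1: [0, 61/3, -67/3]
R3 ← R3 + (61/68)·R2: [0, 0, -441/68]
3 nonzero rows, so rank(M) = 3.
M has 3 columns; by rank–nullity, nullity = 3 − 3 = 0.

0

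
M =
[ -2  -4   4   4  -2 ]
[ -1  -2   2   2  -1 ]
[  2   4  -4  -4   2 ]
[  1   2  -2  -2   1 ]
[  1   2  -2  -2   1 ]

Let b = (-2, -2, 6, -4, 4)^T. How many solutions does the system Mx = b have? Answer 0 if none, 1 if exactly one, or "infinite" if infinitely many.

0

Row reduce the augmented matrix [M | b].
R2 ← R2 − (1/2)·R1: [0, 0, 0, 0, 0, -1]
R3 ← R3 + R1: [0, 0, 0, 0, 0, 4]
R4 ← R4 + (1/2)·R1: [0, 0, 0, 0, 0, -5]
R5 ← R5 + (1/2)·R1: [0, 0, 0, 0, 0, 3]
R3 ← R3 + (4)·R2: [0, 0, 0, 0, 0, 0]
R4 ← R4 − (5)·R2: [0, 0, 0, 0, 0, 0]
R5 ← R5 + (3)·R2: [0, 0, 0, 0, 0, 0]
The echelon form has 2 nonzero rows; the last pivot sits in the augmented column, so rank(M) = 1 but rank([M|b]) = 2.
Since the ranks differ, the system is inconsistent.
It has no solutions.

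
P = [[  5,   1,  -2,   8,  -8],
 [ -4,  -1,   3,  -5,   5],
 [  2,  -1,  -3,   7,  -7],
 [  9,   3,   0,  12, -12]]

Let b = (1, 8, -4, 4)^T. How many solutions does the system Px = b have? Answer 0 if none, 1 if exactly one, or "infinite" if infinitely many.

0

Row reduce the augmented matrix [P | b].
R2 ← R2 + (4/5)·R1: [0, -1/5, 7/5, 7/5, -7/5, 44/5]
R3 ← R3 − (2/5)·R1: [0, -7/5, -11/5, 19/5, -19/5, -22/5]
R4 ← R4 − (9/5)·R1: [0, 6/5, 18/5, -12/5, 12/5, 11/5]
R3 ← R3 − (7)·R2: [0, 0, -12, -6, 6, -66]
R4 ← R4 + (6)·R2: [0, 0, 12, 6, -6, 55]
R4 ← R4 + R3: [0, 0, 0, 0, 0, -11]
The echelon form has 4 nonzero rows; the last pivot sits in the augmented column, so rank(P) = 3 but rank([P|b]) = 4.
Since the ranks differ, the system is inconsistent.
It has no solutions.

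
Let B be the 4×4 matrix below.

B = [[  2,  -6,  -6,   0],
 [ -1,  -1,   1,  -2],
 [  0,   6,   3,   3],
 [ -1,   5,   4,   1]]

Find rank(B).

2

Row reduce to echelon form.
R2 ← R2 + (1/2)·R1: [0, -4, -2, -2]
R4 ← R4 + (1/2)·R1: [0, 2, 1, 1]
R3 ← R3 + (3/2)·R2: [0, 0, 0, 0]
R4 ← R4 + (1/2)·R2: [0, 0, 0, 0]
Echelon form has 2 nonzero rows, so rank(B) = 2.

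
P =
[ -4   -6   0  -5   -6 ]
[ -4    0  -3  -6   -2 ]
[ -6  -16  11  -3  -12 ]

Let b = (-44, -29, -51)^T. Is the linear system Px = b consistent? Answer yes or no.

Row reduce the augmented matrix [P | b].
R2 ← R2 − R1: [0, 6, -3, -1, 4, 15]
R3 ← R3 − (3/2)·R1: [0, -7, 11, 9/2, -3, 15]
R3 ← R3 + (7/6)·R2: [0, 0, 15/2, 10/3, 5/3, 65/2]
The echelon form has 3 nonzero rows, and every pivot lies in the first 5 columns, so rank(P) = rank([P|b]) = 3.
The system is consistent.

yes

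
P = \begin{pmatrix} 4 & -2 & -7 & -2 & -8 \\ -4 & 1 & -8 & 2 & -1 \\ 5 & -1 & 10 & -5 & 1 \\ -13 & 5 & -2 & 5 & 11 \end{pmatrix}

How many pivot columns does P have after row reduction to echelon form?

Row reduce to echelon form.
R2 ← R2 + R1: [0, -1, -15, 0, -9]
R3 ← R3 − (5/4)·R1: [0, 3/2, 75/4, -5/2, 11]
R4 ← R4 + (13/4)·R1: [0, -3/2, -99/4, -3/2, -15]
R3 ← R3 + (3/2)·R2: [0, 0, -15/4, -5/2, -5/2]
R4 ← R4 − (3/2)·R2: [0, 0, -9/4, -3/2, -3/2]
R4 ← R4 − (3/5)·R3: [0, 0, 0, 0, 0]
Echelon form has 3 nonzero rows, so rank(P) = 3.
Each nonzero row contributes one pivot column: 3 pivot columns.

3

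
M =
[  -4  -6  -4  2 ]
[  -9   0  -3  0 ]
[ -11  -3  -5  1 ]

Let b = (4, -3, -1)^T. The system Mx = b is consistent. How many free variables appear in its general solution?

2

Row reduce the augmented matrix [M | b].
R2 ← R2 − (9/4)·R1: [0, 27/2, 6, -9/2, -12]
R3 ← R3 − (11/4)·R1: [0, 27/2, 6, -9/2, -12]
R3 ← R3 − R2: [0, 0, 0, 0, 0]
The echelon form has 2 nonzero rows, and every pivot lies in the first 4 columns, so rank(M) = rank([M|b]) = 2.
The system is consistent.
Free variables = (unknowns) − (rank) = 4 − 2 = 2.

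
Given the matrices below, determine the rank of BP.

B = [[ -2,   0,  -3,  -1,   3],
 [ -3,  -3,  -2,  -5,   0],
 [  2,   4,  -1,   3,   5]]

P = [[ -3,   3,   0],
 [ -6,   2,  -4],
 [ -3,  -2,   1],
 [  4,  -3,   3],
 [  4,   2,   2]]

3

First compute BP:
[[ 23,   9,   0],
 [ 13,   4,  -5],
 [  5,  17,   2]]
Now row reduce the product.
R2 ← R2 − (13/23)·R1: [0, -25/23, -5]
R3 ← R3 − (5/23)·R1: [0, 346/23, 2]
R3 ← R3 + (346/25)·R2: [0, 0, -336/5]
3 nonzero rows, so rank(BP) = 3.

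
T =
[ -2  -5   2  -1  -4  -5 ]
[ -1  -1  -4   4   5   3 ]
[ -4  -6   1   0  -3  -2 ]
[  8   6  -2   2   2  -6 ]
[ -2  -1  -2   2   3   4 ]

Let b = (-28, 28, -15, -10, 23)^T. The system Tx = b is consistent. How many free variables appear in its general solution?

1

Row reduce the augmented matrix [T | b].
R2 ← R2 − (1/2)·R1: [0, 3/2, -5, 9/2, 7, 11/2, 42]
R3 ← R3 − (2)·R1: [0, 4, -3, 2, 5, 8, 41]
R4 ← R4 + (4)·R1: [0, -14, 6, -2, -14, -26, -122]
R5 ← R5 − R1: [0, 4, -4, 3, 7, 9, 51]
R3 ← R3 − (8/3)·R2: [0, 0, 31/3, -10, -41/3, -20/3, -71]
R4 ← R4 + (28/3)·R2: [0, 0, -122/3, 40, 154/3, 76/3, 270]
R5 ← R5 − (8/3)·R2: [0, 0, 28/3, -9, -35/3, -17/3, -61]
R4 ← R4 + (122/31)·R3: [0, 0, 0, 20/31, -76/31, -28/31, -292/31]
R5 ← R5 − (28/31)·R3: [0, 0, 0, 1/31, 21/31, 11/31, 97/31]
R5 ← R5 − (1/20)·R4: [0, 0, 0, 0, 4/5, 2/5, 18/5]
The echelon form has 5 nonzero rows, and every pivot lies in the first 6 columns, so rank(T) = rank([T|b]) = 5.
The system is consistent.
Free variables = (unknowns) − (rank) = 6 − 5 = 1.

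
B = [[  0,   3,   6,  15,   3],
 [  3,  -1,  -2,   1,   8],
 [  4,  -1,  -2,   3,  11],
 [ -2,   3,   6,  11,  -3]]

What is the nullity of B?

Row reduce to echelon form.
Swap R1 ↔ R2
R3 ← R3 − (4/3)·R1: [0, 1/3, 2/3, 5/3, 1/3]
R4 ← R4 + (2/3)·R1: [0, 7/3, 14/3, 35/3, 7/3]
R3 ← R3 − (1/9)·R2: [0, 0, 0, 0, 0]
R4 ← R4 − (7/9)·R2: [0, 0, 0, 0, 0]
2 nonzero rows, so rank(B) = 2.
B has 5 columns; by rank–nullity, nullity = 5 − 2 = 3.

3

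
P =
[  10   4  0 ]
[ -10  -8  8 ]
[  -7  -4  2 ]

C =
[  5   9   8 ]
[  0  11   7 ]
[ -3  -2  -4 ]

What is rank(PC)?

First compute PC:
[[ 50, 134, 108],
 [-74, -194, -168],
 [-41, -111, -92]]
Now row reduce the product.
R2 ← R2 + (37/25)·R1: [0, 108/25, -204/25]
R3 ← R3 + (41/50)·R1: [0, -28/25, -86/25]
R3 ← R3 + (7/27)·R2: [0, 0, -50/9]
3 nonzero rows, so rank(PC) = 3.

3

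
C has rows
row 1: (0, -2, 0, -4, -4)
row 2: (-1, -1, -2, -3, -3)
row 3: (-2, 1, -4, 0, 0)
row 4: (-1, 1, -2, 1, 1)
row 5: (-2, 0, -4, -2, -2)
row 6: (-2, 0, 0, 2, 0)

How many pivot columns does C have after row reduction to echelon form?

Row reduce to echelon form.
Swap R1 ↔ R2
R3 ← R3 − (2)·R1: [0, 3, 0, 6, 6]
R4 ← R4 − R1: [0, 2, 0, 4, 4]
R5 ← R5 − (2)·R1: [0, 2, 0, 4, 4]
R6 ← R6 − (2)·R1: [0, 2, 4, 8, 6]
R3 ← R3 + (3/2)·R2: [0, 0, 0, 0, 0]
R4 ← R4 + R2: [0, 0, 0, 0, 0]
R5 ← R5 + R2: [0, 0, 0, 0, 0]
R6 ← R6 + R2: [0, 0, 4, 4, 2]
Swap R3 ↔ R6
Echelon form has 3 nonzero rows, so rank(C) = 3.
Each nonzero row contributes one pivot column: 3 pivot columns.

3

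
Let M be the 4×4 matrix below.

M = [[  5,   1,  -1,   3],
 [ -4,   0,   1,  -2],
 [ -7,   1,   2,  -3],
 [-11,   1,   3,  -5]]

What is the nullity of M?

2

Row reduce to echelon form.
R2 ← R2 + (4/5)·R1: [0, 4/5, 1/5, 2/5]
R3 ← R3 + (7/5)·R1: [0, 12/5, 3/5, 6/5]
R4 ← R4 + (11/5)·R1: [0, 16/5, 4/5, 8/5]
R3 ← R3 − (3)·R2: [0, 0, 0, 0]
R4 ← R4 − (4)·R2: [0, 0, 0, 0]
2 nonzero rows, so rank(M) = 2.
M has 4 columns; by rank–nullity, nullity = 4 − 2 = 2.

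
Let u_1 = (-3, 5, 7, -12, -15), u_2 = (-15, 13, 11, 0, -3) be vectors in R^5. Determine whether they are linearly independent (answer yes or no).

yes

Form the matrix with these vectors as rows and row reduce.
R2 ← R2 − (5)·R1: [0, -12, -24, 60, 72]
2 nonzero rows, so the 2 vectors span a space of dimension 2.
Since 2 = 2, the vectors are linearly independent.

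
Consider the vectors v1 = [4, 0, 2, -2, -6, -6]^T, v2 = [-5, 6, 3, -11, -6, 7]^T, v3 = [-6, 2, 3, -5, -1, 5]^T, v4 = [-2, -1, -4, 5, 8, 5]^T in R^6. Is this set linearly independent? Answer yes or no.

Form the matrix with these vectors as rows and row reduce.
R2 ← R2 + (5/4)·R1: [0, 6, 11/2, -27/2, -27/2, -1/2]
R3 ← R3 + (3/2)·R1: [0, 2, 6, -8, -10, -4]
R4 ← R4 + (1/2)·R1: [0, -1, -3, 4, 5, 2]
R3 ← R3 − (1/3)·R2: [0, 0, 25/6, -7/2, -11/2, -23/6]
R4 ← R4 + (1/6)·R2: [0, 0, -25/12, 7/4, 11/4, 23/12]
R4 ← R4 + (1/2)·R3: [0, 0, 0, 0, 0, 0]
3 nonzero rows, so the 4 vectors span a space of dimension 3.
Since 3 < 4, the vectors are linearly dependent.

no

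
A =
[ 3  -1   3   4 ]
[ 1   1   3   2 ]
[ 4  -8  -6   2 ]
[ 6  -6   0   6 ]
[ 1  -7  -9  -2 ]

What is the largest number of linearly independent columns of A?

2

Row reduce to echelon form.
R2 ← R2 − (1/3)·R1: [0, 4/3, 2, 2/3]
R3 ← R3 − (4/3)·R1: [0, -20/3, -10, -10/3]
R4 ← R4 − (2)·R1: [0, -4, -6, -2]
R5 ← R5 − (1/3)·R1: [0, -20/3, -10, -10/3]
R3 ← R3 + (5)·R2: [0, 0, 0, 0]
R4 ← R4 + (3)·R2: [0, 0, 0, 0]
R5 ← R5 + (5)·R2: [0, 0, 0, 0]
Echelon form has 2 nonzero rows, so rank(A) = 2.
The rank gives the maximum number of linearly independent columns: 2.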